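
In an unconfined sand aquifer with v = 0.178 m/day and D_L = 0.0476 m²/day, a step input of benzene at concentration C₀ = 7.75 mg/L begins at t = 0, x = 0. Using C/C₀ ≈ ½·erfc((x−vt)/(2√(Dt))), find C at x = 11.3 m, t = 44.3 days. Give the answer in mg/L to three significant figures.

0.373 mg/L

For a continuous step input, C/C₀ ≈ ½·erfc((x−vt)/(2√(Dt))).
vt = 0.178 × 44.3 = 7.8854 m and 2√(Dt) = 2√(0.0476 × 44.3) = 2.904 m.
Argument (x−vt)/(2√(Dt)) = (11.3 − 7.8854)/2.904 = 1.176; ½·erfc(1.176) = 0.04814.
C = 7.75 × 0.04814 = 0.373 mg/L.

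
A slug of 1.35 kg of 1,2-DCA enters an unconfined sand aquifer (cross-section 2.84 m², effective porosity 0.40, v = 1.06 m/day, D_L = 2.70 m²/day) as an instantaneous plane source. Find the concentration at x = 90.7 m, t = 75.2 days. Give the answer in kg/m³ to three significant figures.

For an instantaneous plane source, C(x,t) = M/(n_e·A·√(4πDt)) · exp(−(x−vt)²/(4Dt)), with n_e·A the pore (flow) area.
Plume center vt = 1.06 × 75.2 = 79.712 m, so the well at 90.7 m is 10.988 m downgradient of the peak.
√(4πDt) = 50.51 m, giving peak height M/(n_e·A·√(4πDt)) = 1.35/(0.40 × 2.84 × 50.51) = 0.02353 kg/m³.
(x−vt)²/(4Dt) = (10.988)²/(4 × 2.70 × 75.2) = 0.1487; exp(−0.1487) = 0.8618.
C = 0.02353 × 0.8618 = 0.0203 kg/m³.

0.0203 kg/m³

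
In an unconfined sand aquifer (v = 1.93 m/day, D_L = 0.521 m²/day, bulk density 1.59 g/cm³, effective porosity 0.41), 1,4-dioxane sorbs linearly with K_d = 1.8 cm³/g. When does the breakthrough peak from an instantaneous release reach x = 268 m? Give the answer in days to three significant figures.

1110 days

Retardation factor R = 1 + ρ_b·K_d/n = 1 + 1.59 × 1.8/0.41 = 7.980.
Sorption retards both mechanisms: v_R = v/R = 0.2419 m/day, D_R = D/R = 0.06529 m²/day.
Peak time from v_R²t² + 2D_R t − x² = 0: t = (√(D_R² + v_R²x²) − D_R)/v_R².
√(D_R² + v_R²x²) = √(0.06529² + 0.2419² × 268²) = 64.83; v_R² = 0.05852.
t = (64.83 − 0.06529)/0.05852 = 1110 days.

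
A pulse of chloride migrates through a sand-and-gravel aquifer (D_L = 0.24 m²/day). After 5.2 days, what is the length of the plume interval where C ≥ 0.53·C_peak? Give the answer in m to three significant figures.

The plume is Gaussian with σ = √(2Dt) = √(2 × 0.24 × 5.2) = 1.580 m.
C/C_peak = exp(−Δx²/(2σ²)) = 0.53 ⇒ Δx = σ·√(−2 ln 0.53) = 1.580 × 1.127 = 1.781 m.
Width = 2Δx = 3.56 m.

3.56 m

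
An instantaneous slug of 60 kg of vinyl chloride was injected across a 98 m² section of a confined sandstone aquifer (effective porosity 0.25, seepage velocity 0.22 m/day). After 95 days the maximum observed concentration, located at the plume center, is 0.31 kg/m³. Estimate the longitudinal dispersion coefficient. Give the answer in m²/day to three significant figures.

At the plume center C_max = M/(n_e·A·√(4πDt)), so D = M²/(4πt·(n_e·A·C_max)²).
n_e·A·C_max = 0.25 × 98 × 0.31 = 7.595 kg/m.
D = 60²/(4π × 95 × 7.595²) = 0.0523 m²/day.

0.0523 m²/day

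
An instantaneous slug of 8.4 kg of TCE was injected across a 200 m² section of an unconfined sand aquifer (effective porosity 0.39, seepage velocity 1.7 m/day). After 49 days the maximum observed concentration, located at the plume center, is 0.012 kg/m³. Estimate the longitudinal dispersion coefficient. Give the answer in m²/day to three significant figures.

At the plume center C_max = M/(n_e·A·√(4πDt)), so D = M²/(4πt·(n_e·A·C_max)²).
n_e·A·C_max = 0.39 × 200 × 0.012 = 0.9360 kg/m.
D = 8.4²/(4π × 49 × 0.9360²) = 0.131 m²/day.

0.131 m²/day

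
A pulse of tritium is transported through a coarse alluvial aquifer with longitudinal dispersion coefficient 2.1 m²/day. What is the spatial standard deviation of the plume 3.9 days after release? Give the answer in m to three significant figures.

Dispersive spreading gives a Gaussian with σ² = 2Dt; advection only shifts the center.
σ = √(2 × 2.1 × 3.9) = 4.05 m.

4.05 m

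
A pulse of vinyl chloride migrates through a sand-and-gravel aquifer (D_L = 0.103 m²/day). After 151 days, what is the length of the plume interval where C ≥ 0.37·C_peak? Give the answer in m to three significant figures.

The plume is Gaussian with σ = √(2Dt) = √(2 × 0.103 × 151) = 5.577 m.
C/C_peak = exp(−Δx²/(2σ²)) = 0.37 ⇒ Δx = σ·√(−2 ln 0.37) = 5.577 × 1.410 = 7.864 m.
Width = 2Δx = 15.7 m.

15.7 m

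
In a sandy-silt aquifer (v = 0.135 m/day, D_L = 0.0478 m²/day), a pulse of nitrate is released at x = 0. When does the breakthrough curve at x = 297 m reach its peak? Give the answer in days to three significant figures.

2200 days

For the 1D instantaneous-source solution, setting ∂C/∂t = 0 at fixed x gives v²t² + 2Dt − x² = 0, so t = (√(D² + v²x²) − D)/v².
√(D² + v²x²) = √(0.0478² + 0.135² × 297²) = 40.10; v² = 0.018225.
t = (40.10 − 0.0478)/0.018225 = 2200 days (vs. the pure-advection estimate x/v = 2200 d).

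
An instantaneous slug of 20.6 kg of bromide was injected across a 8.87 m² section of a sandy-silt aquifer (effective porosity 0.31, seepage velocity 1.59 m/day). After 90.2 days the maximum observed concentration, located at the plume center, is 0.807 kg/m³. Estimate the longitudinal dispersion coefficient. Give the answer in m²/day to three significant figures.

0.0760 m²/day

At the plume center C_max = M/(n_e·A·√(4πDt)), so D = M²/(4πt·(n_e·A·C_max)²).
n_e·A·C_max = 0.31 × 8.87 × 0.807 = 2.219 kg/m.
D = 20.6²/(4π × 90.2 × 2.219²) = 0.0760 m²/day.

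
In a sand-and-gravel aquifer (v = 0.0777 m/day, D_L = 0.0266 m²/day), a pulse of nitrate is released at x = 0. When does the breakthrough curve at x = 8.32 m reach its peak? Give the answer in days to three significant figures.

For the 1D instantaneous-source solution, setting ∂C/∂t = 0 at fixed x gives v²t² + 2Dt − x² = 0, so t = (√(D² + v²x²) − D)/v².
√(D² + v²x²) = √(0.0266² + 0.0777² × 8.32²) = 0.6470; v² = 0.00603729.
t = (0.6470 − 0.0266)/0.00603729 = 103 days (vs. the pure-advection estimate x/v = 107 d).

103 days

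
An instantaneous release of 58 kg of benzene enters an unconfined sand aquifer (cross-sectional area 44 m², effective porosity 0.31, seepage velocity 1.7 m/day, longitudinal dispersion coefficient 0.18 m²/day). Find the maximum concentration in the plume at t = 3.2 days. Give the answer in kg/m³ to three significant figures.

The peak of an instantaneous 1D plume sits at x = vt; there the Gaussian factor is 1 and C_max = M/(n_e·A·√(4πDt)), where n_e·A is the pore area the mass is dissolved in.
√(4πDt) = √(4π × 0.18 × 3.2) = 2.690 m, so C_max = 58/(0.31 × 44 × 2.690) = 1.58 kg/m³.

1.58 kg/m³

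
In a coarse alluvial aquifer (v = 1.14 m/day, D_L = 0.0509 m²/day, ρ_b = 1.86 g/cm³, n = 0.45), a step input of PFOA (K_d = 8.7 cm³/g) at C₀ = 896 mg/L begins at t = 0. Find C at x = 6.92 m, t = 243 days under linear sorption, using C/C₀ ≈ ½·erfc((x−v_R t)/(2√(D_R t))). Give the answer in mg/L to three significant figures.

Retardation factor R = 1 + ρ_b·K_d/n = 1 + 1.86 × 8.7/0.45 = 36.96.
Sorption retards both mechanisms: v_R = v/R = 0.03084 m/day, D_R = D/R = 0.001377 m²/day.
v_R·t = 0.03084 × 243 = 7.49412 m; 2√(D_R t) = 1.157 m; argument = (6.92 − 7.49412)/1.157 = -0.4962.
C = C₀ × ½·erfc(-0.4962) = 896 × 0.7586 = 680 mg/L.

680 mg/L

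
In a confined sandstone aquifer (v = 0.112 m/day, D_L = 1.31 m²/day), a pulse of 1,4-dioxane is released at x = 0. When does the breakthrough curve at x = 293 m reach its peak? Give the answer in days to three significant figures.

2510 days

For the 1D instantaneous-source solution, setting ∂C/∂t = 0 at fixed x gives v²t² + 2Dt − x² = 0, so t = (√(D² + v²x²) − D)/v².
√(D² + v²x²) = √(1.31² + 0.112² × 293²) = 32.84; v² = 0.012544.
t = (32.84 − 1.31)/0.012544 = 2510 days (vs. the pure-advection estimate x/v = 2620 d).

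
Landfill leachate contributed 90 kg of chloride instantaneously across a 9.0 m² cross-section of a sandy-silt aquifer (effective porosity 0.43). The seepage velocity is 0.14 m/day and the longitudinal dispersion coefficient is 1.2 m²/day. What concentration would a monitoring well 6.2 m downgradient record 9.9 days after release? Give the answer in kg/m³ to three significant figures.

1.17 kg/m³

For an instantaneous plane source, C(x,t) = M/(n_e·A·√(4πDt)) · exp(−(x−vt)²/(4Dt)), with n_e·A the pore (flow) area.
Plume center vt = 0.14 × 9.9 = 1.386 m, so the well at 6.2 m is 4.814 m downgradient of the peak.
√(4πDt) = 12.22 m, giving peak height M/(n_e·A·√(4πDt)) = 90/(0.43 × 9.0 × 12.22) = 1.903 kg/m³.
(x−vt)²/(4Dt) = (4.814)²/(4 × 1.2 × 9.9) = 0.4877; exp(−0.4877) = 0.6140.
C = 1.903 × 0.6140 = 1.17 kg/m³.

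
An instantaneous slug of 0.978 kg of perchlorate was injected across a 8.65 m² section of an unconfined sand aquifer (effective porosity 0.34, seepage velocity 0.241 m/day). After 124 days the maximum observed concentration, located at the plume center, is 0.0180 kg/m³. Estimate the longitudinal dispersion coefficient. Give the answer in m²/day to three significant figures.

At the plume center C_max = M/(n_e·A·√(4πDt)), so D = M²/(4πt·(n_e·A·C_max)²).
n_e·A·C_max = 0.34 × 8.65 × 0.0180 = 0.05294 kg/m.
D = 0.978²/(4π × 124 × 0.05294²) = 0.219 m²/day.

0.219 m²/day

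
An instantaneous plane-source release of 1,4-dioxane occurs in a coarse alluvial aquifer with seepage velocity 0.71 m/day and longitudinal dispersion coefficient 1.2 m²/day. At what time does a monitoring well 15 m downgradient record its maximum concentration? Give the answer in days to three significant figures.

For the 1D instantaneous-source solution, setting ∂C/∂t = 0 at fixed x gives v²t² + 2Dt − x² = 0, so t = (√(D² + v²x²) − D)/v².
√(D² + v²x²) = √(1.2² + 0.71² × 15²) = 10.72; v² = 0.5041.
t = (10.72 − 1.2)/0.5041 = 18.9 days (vs. the pure-advection estimate x/v = 21.1 d).

18.9 days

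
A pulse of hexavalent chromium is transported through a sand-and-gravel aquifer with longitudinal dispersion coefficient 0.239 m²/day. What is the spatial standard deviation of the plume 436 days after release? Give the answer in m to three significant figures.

Dispersive spreading gives a Gaussian with σ² = 2Dt; advection only shifts the center.
σ = √(2 × 0.239 × 436) = 14.4 m.

14.4 m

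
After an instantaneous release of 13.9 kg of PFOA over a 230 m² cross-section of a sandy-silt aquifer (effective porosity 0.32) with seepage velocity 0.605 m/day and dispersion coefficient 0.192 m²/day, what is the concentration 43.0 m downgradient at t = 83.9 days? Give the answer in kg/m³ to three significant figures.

0.00521 kg/m³

For an instantaneous plane source, C(x,t) = M/(n_e·A·√(4πDt)) · exp(−(x−vt)²/(4Dt)), with n_e·A the pore (flow) area.
Plume center vt = 0.605 × 83.9 = 50.7595 m, so the well at 43.0 m is 7.7595 m upgradient of the peak.
√(4πDt) = 14.23 m, giving peak height M/(n_e·A·√(4πDt)) = 13.9/(0.32 × 230 × 14.23) = 0.01327 kg/m³.
(x−vt)²/(4Dt) = (-7.7595)²/(4 × 0.192 × 83.9) = 0.9344; exp(−0.9344) = 0.3928.
C = 0.01327 × 0.3928 = 0.00521 kg/m³.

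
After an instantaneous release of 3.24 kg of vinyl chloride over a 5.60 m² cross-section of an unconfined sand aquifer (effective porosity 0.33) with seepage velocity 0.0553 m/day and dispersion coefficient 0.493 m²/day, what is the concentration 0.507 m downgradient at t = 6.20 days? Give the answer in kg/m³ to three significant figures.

For an instantaneous plane source, C(x,t) = M/(n_e·A·√(4πDt)) · exp(−(x−vt)²/(4Dt)), with n_e·A the pore (flow) area.
Plume center vt = 0.0553 × 6.20 = 0.34286 m, so the well at 0.507 m is 0.16414 m downgradient of the peak.
√(4πDt) = 6.198 m, giving peak height M/(n_e·A·√(4πDt)) = 3.24/(0.33 × 5.60 × 6.198) = 0.2829 kg/m³.
(x−vt)²/(4Dt) = (0.16414)²/(4 × 0.493 × 6.20) = 0.002204; exp(−0.002204) = 0.9978.
C = 0.2829 × 0.9978 = 0.282 kg/m³.

0.282 kg/m³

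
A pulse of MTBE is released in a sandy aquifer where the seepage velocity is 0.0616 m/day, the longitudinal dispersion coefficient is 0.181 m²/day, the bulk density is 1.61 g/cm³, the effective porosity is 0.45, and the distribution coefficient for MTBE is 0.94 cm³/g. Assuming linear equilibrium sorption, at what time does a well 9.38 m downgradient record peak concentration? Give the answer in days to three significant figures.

Retardation factor R = 1 + ρ_b·K_d/n = 1 + 1.61 × 0.94/0.45 = 4.363.
Sorption retards both mechanisms: v_R = v/R = 0.01412 m/day, D_R = D/R = 0.04149 m²/day.
Peak time from v_R²t² + 2D_R t − x² = 0: t = (√(D_R² + v_R²x²) − D_R)/v_R².
√(D_R² + v_R²x²) = √(0.04149² + 0.01412² × 9.38²) = 0.1388; v_R² = 0.0001994.
t = (0.1388 − 0.04149)/0.0001994 = 488 days.

488 days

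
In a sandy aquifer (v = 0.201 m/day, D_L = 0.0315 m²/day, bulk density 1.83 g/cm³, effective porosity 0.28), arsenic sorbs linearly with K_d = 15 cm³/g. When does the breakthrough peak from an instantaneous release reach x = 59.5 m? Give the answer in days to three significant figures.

Retardation factor R = 1 + ρ_b·K_d/n = 1 + 1.83 × 15/0.28 = 99.04.
Sorption retards both mechanisms: v_R = v/R = 0.002029 m/day, D_R = D/R = 0.0003181 m²/day.
Peak time from v_R²t² + 2D_R t − x² = 0: t = (√(D_R² + v_R²x²) − D_R)/v_R².
√(D_R² + v_R²x²) = √(0.0003181² + 0.002029² × 59.5²) = 0.1207; v_R² = 4.117e-06.
t = (0.1207 − 0.0003181)/4.117e-06 = 29200 days.

29200 days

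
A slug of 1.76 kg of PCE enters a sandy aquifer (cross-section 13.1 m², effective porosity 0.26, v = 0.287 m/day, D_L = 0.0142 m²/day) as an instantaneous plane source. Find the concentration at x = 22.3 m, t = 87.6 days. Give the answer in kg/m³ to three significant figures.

For an instantaneous plane source, C(x,t) = M/(n_e·A·√(4πDt)) · exp(−(x−vt)²/(4Dt)), with n_e·A the pore (flow) area.
Plume center vt = 0.287 × 87.6 = 25.1412 m, so the well at 22.3 m is 2.8412 m upgradient of the peak.
√(4πDt) = 3.954 m, giving peak height M/(n_e·A·√(4πDt)) = 1.76/(0.26 × 13.1 × 3.954) = 0.1307 kg/m³.
(x−vt)²/(4Dt) = (-2.8412)²/(4 × 0.0142 × 87.6) = 1.622; exp(−1.622) = 0.1975.
C = 0.1307 × 0.1975 = 0.0258 kg/m³.

0.0258 kg/m³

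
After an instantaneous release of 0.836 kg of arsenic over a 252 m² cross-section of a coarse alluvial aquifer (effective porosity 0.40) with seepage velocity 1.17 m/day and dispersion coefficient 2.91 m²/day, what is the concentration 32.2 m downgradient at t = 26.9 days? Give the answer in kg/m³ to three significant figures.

For an instantaneous plane source, C(x,t) = M/(n_e·A·√(4πDt)) · exp(−(x−vt)²/(4Dt)), with n_e·A the pore (flow) area.
Plume center vt = 1.17 × 26.9 = 31.473 m, so the well at 32.2 m is 0.727 m downgradient of the peak.
√(4πDt) = 31.36 m, giving peak height M/(n_e·A·√(4πDt)) = 0.836/(0.40 × 252 × 31.36) = 0.0002645 kg/m³.
(x−vt)²/(4Dt) = (0.727)²/(4 × 2.91 × 26.9) = 0.001688; exp(−0.001688) = 0.9983.
C = 0.0002645 × 0.9983 = 0.000264 kg/m³.

0.000264 kg/m³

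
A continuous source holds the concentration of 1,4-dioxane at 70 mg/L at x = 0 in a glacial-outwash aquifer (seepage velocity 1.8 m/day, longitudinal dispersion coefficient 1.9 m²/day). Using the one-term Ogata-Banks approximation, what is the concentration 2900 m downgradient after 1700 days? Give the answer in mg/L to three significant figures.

68.4 mg/L

For a continuous step input, C/C₀ ≈ ½·erfc((x−vt)/(2√(Dt))).
vt = 1.8 × 1700 = 3060 m and 2√(Dt) = 2√(1.9 × 1700) = 113.7 m.
Argument (x−vt)/(2√(Dt)) = (2900 − 3060)/113.7 = -1.407; ½·erfc(-1.407) = 0.9767.
C = 70 × 0.9767 = 68.4 mg/L.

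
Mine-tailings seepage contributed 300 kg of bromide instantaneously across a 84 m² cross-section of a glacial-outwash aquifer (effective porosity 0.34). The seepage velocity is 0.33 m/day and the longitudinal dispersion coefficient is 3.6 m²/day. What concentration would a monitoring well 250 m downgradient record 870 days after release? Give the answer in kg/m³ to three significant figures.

0.0474 kg/m³

For an instantaneous plane source, C(x,t) = M/(n_e·A·√(4πDt)) · exp(−(x−vt)²/(4Dt)), with n_e·A the pore (flow) area.
Plume center vt = 0.33 × 870 = 287.1 m, so the well at 250 m is 37.1 m upgradient of the peak.
√(4πDt) = 198.4 m, giving peak height M/(n_e·A·√(4πDt)) = 300/(0.34 × 84 × 198.4) = 0.05294 kg/m³.
(x−vt)²/(4Dt) = (-37.1)²/(4 × 3.6 × 870) = 0.1099; exp(−0.1099) = 0.8959.
C = 0.05294 × 0.8959 = 0.0474 kg/m³.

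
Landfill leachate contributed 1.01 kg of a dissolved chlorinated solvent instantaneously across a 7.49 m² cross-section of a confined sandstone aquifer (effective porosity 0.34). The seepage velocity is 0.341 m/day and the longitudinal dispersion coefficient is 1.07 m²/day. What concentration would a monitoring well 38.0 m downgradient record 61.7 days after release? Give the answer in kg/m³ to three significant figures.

0.00463 kg/m³

For an instantaneous plane source, C(x,t) = M/(n_e·A·√(4πDt)) · exp(−(x−vt)²/(4Dt)), with n_e·A the pore (flow) area.
Plume center vt = 0.341 × 61.7 = 21.0397 m, so the well at 38.0 m is 16.9603 m downgradient of the peak.
√(4πDt) = 28.80 m, giving peak height M/(n_e·A·√(4πDt)) = 1.01/(0.34 × 7.49 × 28.80) = 0.01377 kg/m³.
(x−vt)²/(4Dt) = (16.9603)²/(4 × 1.07 × 61.7) = 1.089; exp(−1.089) = 0.3366.
C = 0.01377 × 0.3366 = 0.00463 kg/m³.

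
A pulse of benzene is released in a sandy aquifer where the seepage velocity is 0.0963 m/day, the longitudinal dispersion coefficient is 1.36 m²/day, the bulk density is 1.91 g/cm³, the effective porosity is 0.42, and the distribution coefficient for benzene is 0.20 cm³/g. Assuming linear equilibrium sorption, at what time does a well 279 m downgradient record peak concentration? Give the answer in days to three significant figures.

Retardation factor R = 1 + ρ_b·K_d/n = 1 + 1.91 × 0.20/0.42 = 1.910.
Sorption retards both mechanisms: v_R = v/R = 0.05042 m/day, D_R = D/R = 0.7120 m²/day.
Peak time from v_R²t² + 2D_R t − x² = 0: t = (√(D_R² + v_R²x²) − D_R)/v_R².
√(D_R² + v_R²x²) = √(0.7120² + 0.05042² × 279²) = 14.09; v_R² = 0.002542.
t = (14.09 − 0.7120)/0.002542 = 5260 days.

5260 days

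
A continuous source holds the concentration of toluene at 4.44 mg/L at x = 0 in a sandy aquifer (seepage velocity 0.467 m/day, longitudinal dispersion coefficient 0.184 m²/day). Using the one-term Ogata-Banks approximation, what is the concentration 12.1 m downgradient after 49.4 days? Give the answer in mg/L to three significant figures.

For a continuous step input, C/C₀ ≈ ½·erfc((x−vt)/(2√(Dt))).
vt = 0.467 × 49.4 = 23.0698 m and 2√(Dt) = 2√(0.184 × 49.4) = 6.030 m.
Argument (x−vt)/(2√(Dt)) = (12.1 − 23.0698)/6.030 = -1.819; ½·erfc(-1.819) = 0.9950.
C = 4.44 × 0.9950 = 4.42 mg/L.

4.42 mg/L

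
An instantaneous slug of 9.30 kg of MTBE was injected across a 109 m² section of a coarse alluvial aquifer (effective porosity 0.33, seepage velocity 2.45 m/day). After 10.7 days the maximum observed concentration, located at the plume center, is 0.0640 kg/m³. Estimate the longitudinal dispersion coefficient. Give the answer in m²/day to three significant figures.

At the plume center C_max = M/(n_e·A·√(4πDt)), so D = M²/(4πt·(n_e·A·C_max)²).
n_e·A·C_max = 0.33 × 109 × 0.0640 = 2.302 kg/m.
D = 9.30²/(4π × 10.7 × 2.302²) = 0.121 m²/day.

0.121 m²/day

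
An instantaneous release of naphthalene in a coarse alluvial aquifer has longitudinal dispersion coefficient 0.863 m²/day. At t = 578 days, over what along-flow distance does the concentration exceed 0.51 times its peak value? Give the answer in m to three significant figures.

73.3 m

The plume is Gaussian with σ = √(2Dt) = √(2 × 0.863 × 578) = 31.59 m.
C/C_peak = exp(−Δx²/(2σ²)) = 0.51 ⇒ Δx = σ·√(−2 ln 0.51) = 31.59 × 1.160 = 36.64 m.
Width = 2Δx = 73.3 m.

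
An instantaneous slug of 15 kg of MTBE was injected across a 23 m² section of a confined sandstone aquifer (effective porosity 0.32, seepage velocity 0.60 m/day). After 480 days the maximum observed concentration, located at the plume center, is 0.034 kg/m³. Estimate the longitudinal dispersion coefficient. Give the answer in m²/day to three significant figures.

At the plume center C_max = M/(n_e·A·√(4πDt)), so D = M²/(4πt·(n_e·A·C_max)²).
n_e·A·C_max = 0.32 × 23 × 0.034 = 0.2502 kg/m.
D = 15²/(4π × 480 × 0.2502²) = 0.596 m²/day.

0.596 m²/day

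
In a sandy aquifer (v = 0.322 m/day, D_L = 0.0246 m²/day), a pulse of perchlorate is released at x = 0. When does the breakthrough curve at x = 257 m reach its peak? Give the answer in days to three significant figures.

For the 1D instantaneous-source solution, setting ∂C/∂t = 0 at fixed x gives v²t² + 2Dt − x² = 0, so t = (√(D² + v²x²) − D)/v².
√(D² + v²x²) = √(0.0246² + 0.322² × 257²) = 82.75; v² = 0.103684.
t = (82.75 − 0.0246)/0.103684 = 798 days (vs. the pure-advection estimate x/v = 798 d).

798 days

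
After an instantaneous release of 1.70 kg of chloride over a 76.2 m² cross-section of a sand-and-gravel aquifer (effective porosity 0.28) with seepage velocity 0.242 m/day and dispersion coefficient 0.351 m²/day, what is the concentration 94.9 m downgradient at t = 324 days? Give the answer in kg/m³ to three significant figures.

0.00116 kg/m³

For an instantaneous plane source, C(x,t) = M/(n_e·A·√(4πDt)) · exp(−(x−vt)²/(4Dt)), with n_e·A the pore (flow) area.
Plume center vt = 0.242 × 324 = 78.408 m, so the well at 94.9 m is 16.492 m downgradient of the peak.
√(4πDt) = 37.80 m, giving peak height M/(n_e·A·√(4πDt)) = 1.70/(0.28 × 76.2 × 37.80) = 0.002108 kg/m³.
(x−vt)²/(4Dt) = (16.492)²/(4 × 0.351 × 324) = 0.5979; exp(−0.5979) = 0.5500.
C = 0.002108 × 0.5500 = 0.00116 kg/m³.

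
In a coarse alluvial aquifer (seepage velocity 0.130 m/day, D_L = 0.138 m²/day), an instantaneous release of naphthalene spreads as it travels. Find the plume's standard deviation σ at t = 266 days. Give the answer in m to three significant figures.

8.57 m

Dispersive spreading gives a Gaussian with σ² = 2Dt; advection only shifts the center.
σ = √(2 × 0.138 × 266) = 8.57 m.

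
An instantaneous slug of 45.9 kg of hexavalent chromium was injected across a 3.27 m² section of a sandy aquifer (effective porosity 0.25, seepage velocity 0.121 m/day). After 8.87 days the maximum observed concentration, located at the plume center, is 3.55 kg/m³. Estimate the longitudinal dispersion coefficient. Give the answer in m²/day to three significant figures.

2.24 m²/day

At the plume center C_max = M/(n_e·A·√(4πDt)), so D = M²/(4πt·(n_e·A·C_max)²).
n_e·A·C_max = 0.25 × 3.27 × 3.55 = 2.902 kg/m.
D = 45.9²/(4π × 8.87 × 2.902²) = 2.24 m²/day.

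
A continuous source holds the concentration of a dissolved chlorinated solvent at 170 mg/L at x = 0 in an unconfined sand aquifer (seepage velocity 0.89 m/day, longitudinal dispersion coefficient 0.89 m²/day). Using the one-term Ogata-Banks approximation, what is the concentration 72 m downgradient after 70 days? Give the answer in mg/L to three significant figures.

32.7 mg/L

For a continuous step input, C/C₀ ≈ ½·erfc((x−vt)/(2√(Dt))).
vt = 0.89 × 70 = 62.3 m and 2√(Dt) = 2√(0.89 × 70) = 15.79 m.
Argument (x−vt)/(2√(Dt)) = (72 − 62.3)/15.79 = 0.6143; ½·erfc(0.6143) = 0.1925.
C = 170 × 0.1925 = 32.7 mg/L.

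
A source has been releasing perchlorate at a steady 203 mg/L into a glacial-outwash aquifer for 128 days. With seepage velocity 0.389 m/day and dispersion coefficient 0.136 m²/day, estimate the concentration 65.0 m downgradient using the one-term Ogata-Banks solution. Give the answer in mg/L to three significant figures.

For a continuous step input, C/C₀ ≈ ½·erfc((x−vt)/(2√(Dt))).
vt = 0.389 × 128 = 49.792 m and 2√(Dt) = 2√(0.136 × 128) = 8.345 m.
Argument (x−vt)/(2√(Dt)) = (65.0 − 49.792)/8.345 = 1.822; ½·erfc(1.822) = 0.004987.
C = 203 × 0.004987 = 1.01 mg/L.

1.01 mg/L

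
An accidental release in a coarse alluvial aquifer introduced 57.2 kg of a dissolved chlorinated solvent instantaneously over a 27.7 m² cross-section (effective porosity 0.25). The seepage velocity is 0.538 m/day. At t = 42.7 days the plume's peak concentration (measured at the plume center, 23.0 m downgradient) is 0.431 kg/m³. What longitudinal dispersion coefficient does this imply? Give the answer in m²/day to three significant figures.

At the plume center C_max = M/(n_e·A·√(4πDt)), so D = M²/(4πt·(n_e·A·C_max)²).
n_e·A·C_max = 0.25 × 27.7 × 0.431 = 2.985 kg/m.
D = 57.2²/(4π × 42.7 × 2.985²) = 0.684 m²/day.

0.684 m²/day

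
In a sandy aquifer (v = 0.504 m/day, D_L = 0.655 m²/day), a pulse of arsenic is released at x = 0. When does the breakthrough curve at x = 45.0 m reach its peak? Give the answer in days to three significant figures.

86.7 days

For the 1D instantaneous-source solution, setting ∂C/∂t = 0 at fixed x gives v²t² + 2Dt − x² = 0, so t = (√(D² + v²x²) − D)/v².
√(D² + v²x²) = √(0.655² + 0.504² × 45.0²) = 22.69; v² = 0.254016.
t = (22.69 − 0.655)/0.254016 = 86.7 days (vs. the pure-advection estimate x/v = 89.3 d).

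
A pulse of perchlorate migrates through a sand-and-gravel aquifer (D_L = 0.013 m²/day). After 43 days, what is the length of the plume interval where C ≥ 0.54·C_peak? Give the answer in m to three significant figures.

2.35 m

The plume is Gaussian with σ = √(2Dt) = √(2 × 0.013 × 43) = 1.057 m.
C/C_peak = exp(−Δx²/(2σ²)) = 0.54 ⇒ Δx = σ·√(−2 ln 0.54) = 1.057 × 1.110 = 1.173 m.
Width = 2Δx = 2.35 m.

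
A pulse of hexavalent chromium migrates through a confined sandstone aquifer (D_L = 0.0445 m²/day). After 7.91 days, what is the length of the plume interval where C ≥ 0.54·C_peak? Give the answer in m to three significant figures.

1.86 m

The plume is Gaussian with σ = √(2Dt) = √(2 × 0.0445 × 7.91) = 0.8390 m.
C/C_peak = exp(−Δx²/(2σ²)) = 0.54 ⇒ Δx = σ·√(−2 ln 0.54) = 0.8390 × 1.110 = 0.9313 m.
Width = 2Δx = 1.86 m.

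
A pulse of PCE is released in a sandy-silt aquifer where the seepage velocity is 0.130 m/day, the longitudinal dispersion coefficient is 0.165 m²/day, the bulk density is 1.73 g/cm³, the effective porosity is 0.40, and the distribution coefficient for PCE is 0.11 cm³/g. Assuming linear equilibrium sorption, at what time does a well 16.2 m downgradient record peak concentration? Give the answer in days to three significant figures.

Retardation factor R = 1 + ρ_b·K_d/n = 1 + 1.73 × 0.11/0.40 = 1.476.
Sorption retards both mechanisms: v_R = v/R = 0.08808 m/day, D_R = D/R = 0.1118 m²/day.
Peak time from v_R²t² + 2D_R t − x² = 0: t = (√(D_R² + v_R²x²) − D_R)/v_R².
√(D_R² + v_R²x²) = √(0.1118² + 0.08808² × 16.2²) = 1.431; v_R² = 0.007758.
t = (1.431 − 0.1118)/0.007758 = 170 days.

170 days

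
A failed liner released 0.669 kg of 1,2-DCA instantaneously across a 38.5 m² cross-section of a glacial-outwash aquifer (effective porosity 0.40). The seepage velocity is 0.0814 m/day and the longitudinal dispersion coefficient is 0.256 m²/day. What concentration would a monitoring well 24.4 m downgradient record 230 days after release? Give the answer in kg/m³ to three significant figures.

For an instantaneous plane source, C(x,t) = M/(n_e·A·√(4πDt)) · exp(−(x−vt)²/(4Dt)), with n_e·A the pore (flow) area.
Plume center vt = 0.0814 × 230 = 18.722 m, so the well at 24.4 m is 5.678 m downgradient of the peak.
√(4πDt) = 27.20 m, giving peak height M/(n_e·A·√(4πDt)) = 0.669/(0.40 × 38.5 × 27.20) = 0.001597 kg/m³.
(x−vt)²/(4Dt) = (5.678)²/(4 × 0.256 × 230) = 0.1369; exp(−0.1369) = 0.8721.
C = 0.001597 × 0.8721 = 0.00139 kg/m³.

0.00139 kg/m³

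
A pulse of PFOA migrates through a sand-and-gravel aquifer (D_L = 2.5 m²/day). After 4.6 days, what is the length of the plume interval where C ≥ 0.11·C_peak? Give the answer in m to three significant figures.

The plume is Gaussian with σ = √(2Dt) = √(2 × 2.5 × 4.6) = 4.796 m.
C/C_peak = exp(−Δx²/(2σ²)) = 0.11 ⇒ Δx = σ·√(−2 ln 0.11) = 4.796 × 2.101 = 10.08 m.
Width = 2Δx = 20.2 m.

20.2 m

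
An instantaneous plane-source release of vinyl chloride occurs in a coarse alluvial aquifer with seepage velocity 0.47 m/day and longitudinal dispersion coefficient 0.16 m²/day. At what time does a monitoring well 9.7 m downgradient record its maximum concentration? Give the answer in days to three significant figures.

For the 1D instantaneous-source solution, setting ∂C/∂t = 0 at fixed x gives v²t² + 2Dt − x² = 0, so t = (√(D² + v²x²) − D)/v².
√(D² + v²x²) = √(0.16² + 0.47² × 9.7²) = 4.562; v² = 0.2209.
t = (4.562 − 0.16)/0.2209 = 19.9 days (vs. the pure-advection estimate x/v = 20.6 d).

19.9 days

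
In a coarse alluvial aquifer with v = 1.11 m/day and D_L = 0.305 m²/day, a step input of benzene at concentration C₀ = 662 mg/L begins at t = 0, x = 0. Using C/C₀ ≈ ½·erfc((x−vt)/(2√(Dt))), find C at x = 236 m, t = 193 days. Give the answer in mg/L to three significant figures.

For a continuous step input, C/C₀ ≈ ½·erfc((x−vt)/(2√(Dt))).
vt = 1.11 × 193 = 214.23 m and 2√(Dt) = 2√(0.305 × 193) = 15.34 m.
Argument (x−vt)/(2√(Dt)) = (236 − 214.23)/15.34 = 1.419; ½·erfc(1.419) = 0.02239.
C = 662 × 0.02239 = 14.8 mg/L.

14.8 mg/L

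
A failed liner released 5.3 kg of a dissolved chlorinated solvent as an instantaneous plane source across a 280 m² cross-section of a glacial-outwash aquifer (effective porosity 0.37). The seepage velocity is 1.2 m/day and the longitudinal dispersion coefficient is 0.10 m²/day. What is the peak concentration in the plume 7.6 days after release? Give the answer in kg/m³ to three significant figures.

0.0166 kg/m³

The peak of an instantaneous 1D plume sits at x = vt; there the Gaussian factor is 1 and C_max = M/(n_e·A·√(4πDt)), where n_e·A is the pore area the mass is dissolved in.
√(4πDt) = √(4π × 0.10 × 7.6) = 3.090 m, so C_max = 5.3/(0.37 × 280 × 3.090) = 0.0166 kg/m³.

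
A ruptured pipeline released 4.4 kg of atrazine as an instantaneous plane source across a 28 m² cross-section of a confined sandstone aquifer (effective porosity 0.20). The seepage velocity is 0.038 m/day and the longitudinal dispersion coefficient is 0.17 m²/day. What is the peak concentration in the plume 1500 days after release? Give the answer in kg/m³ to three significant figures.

0.0139 kg/m³

The peak of an instantaneous 1D plume sits at x = vt; there the Gaussian factor is 1 and C_max = M/(n_e·A·√(4πDt)), where n_e·A is the pore area the mass is dissolved in.
√(4πDt) = √(4π × 0.17 × 1500) = 56.61 m, so C_max = 4.4/(0.20 × 28 × 56.61) = 0.0139 kg/m³.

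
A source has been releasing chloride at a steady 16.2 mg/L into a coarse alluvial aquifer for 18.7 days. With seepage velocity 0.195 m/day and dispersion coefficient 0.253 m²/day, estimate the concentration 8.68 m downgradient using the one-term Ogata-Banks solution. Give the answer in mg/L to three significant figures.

For a continuous step input, C/C₀ ≈ ½·erfc((x−vt)/(2√(Dt))).
vt = 0.195 × 18.7 = 3.6465 m and 2√(Dt) = 2√(0.253 × 18.7) = 4.350 m.
Argument (x−vt)/(2√(Dt)) = (8.68 − 3.6465)/4.350 = 1.157; ½·erfc(1.157) = 0.05089.
C = 16.2 × 0.05089 = 0.824 mg/L.

0.824 mg/L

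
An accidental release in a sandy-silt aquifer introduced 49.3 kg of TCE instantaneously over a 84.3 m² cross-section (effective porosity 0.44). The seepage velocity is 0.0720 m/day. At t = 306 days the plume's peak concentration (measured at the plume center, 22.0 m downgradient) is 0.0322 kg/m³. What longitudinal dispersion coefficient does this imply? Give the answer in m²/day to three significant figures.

At the plume center C_max = M/(n_e·A·√(4πDt)), so D = M²/(4πt·(n_e·A·C_max)²).
n_e·A·C_max = 0.44 × 84.3 × 0.0322 = 1.194 kg/m.
D = 49.3²/(4π × 306 × 1.194²) = 0.443 m²/day.

0.443 m²/day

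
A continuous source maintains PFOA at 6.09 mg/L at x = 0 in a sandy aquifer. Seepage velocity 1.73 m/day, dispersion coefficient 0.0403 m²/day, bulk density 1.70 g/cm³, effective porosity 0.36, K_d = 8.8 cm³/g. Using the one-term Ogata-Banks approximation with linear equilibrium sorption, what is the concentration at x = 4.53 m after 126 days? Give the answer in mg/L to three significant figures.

Retardation factor R = 1 + ρ_b·K_d/n = 1 + 1.70 × 8.8/0.36 = 42.56.
Sorption retards both mechanisms: v_R = v/R = 0.04065 m/day, D_R = D/R = 0.0009469 m²/day.
v_R·t = 0.04065 × 126 = 5.1219 m; 2√(D_R t) = 0.6908 m; argument = (4.53 − 5.1219)/0.6908 = -0.8568.
C = C₀ × ½·erfc(-0.8568) = 6.09 × 0.8872 = 5.40 mg/L.

5.40 mg/L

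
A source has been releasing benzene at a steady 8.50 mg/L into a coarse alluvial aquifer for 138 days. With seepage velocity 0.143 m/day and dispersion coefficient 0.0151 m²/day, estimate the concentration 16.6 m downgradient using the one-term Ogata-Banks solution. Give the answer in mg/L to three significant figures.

For a continuous step input, C/C₀ ≈ ½·erfc((x−vt)/(2√(Dt))).
vt = 0.143 × 138 = 19.734 m and 2√(Dt) = 2√(0.0151 × 138) = 2.887 m.
Argument (x−vt)/(2√(Dt)) = (16.6 − 19.734)/2.887 = -1.086; ½·erfc(-1.086) = 0.9377.
C = 8.50 × 0.9377 = 7.97 mg/L.

7.97 mg/L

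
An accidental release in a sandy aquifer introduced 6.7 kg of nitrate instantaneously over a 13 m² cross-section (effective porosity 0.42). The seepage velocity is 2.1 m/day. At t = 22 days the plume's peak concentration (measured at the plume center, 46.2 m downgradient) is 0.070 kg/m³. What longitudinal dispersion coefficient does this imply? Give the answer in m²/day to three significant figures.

At the plume center C_max = M/(n_e·A·√(4πDt)), so D = M²/(4πt·(n_e·A·C_max)²).
n_e·A·C_max = 0.42 × 13 × 0.070 = 0.3822 kg/m.
D = 6.7²/(4π × 22 × 0.3822²) = 1.11 m²/day.

1.11 m²/day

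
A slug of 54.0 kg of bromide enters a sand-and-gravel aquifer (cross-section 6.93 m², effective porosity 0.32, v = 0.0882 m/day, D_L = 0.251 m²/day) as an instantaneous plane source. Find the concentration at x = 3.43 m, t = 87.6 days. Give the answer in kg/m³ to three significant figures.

For an instantaneous plane source, C(x,t) = M/(n_e·A·√(4πDt)) · exp(−(x−vt)²/(4Dt)), with n_e·A the pore (flow) area.
Plume center vt = 0.0882 × 87.6 = 7.72632 m, so the well at 3.43 m is 4.29632 m upgradient of the peak.
√(4πDt) = 16.62 m, giving peak height M/(n_e·A·√(4πDt)) = 54.0/(0.32 × 6.93 × 16.62) = 1.465 kg/m³.
(x−vt)²/(4Dt) = (-4.29632)²/(4 × 0.251 × 87.6) = 0.2099; exp(−0.2099) = 0.8107.
C = 1.465 × 0.8107 = 1.19 kg/m³.

1.19 kg/m³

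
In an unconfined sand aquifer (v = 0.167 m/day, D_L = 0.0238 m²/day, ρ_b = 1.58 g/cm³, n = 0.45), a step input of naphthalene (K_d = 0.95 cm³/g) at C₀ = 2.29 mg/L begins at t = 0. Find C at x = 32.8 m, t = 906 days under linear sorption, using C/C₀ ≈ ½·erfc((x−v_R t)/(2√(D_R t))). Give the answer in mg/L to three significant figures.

Retardation factor R = 1 + ρ_b·K_d/n = 1 + 1.58 × 0.95/0.45 = 4.336.
Sorption retards both mechanisms: v_R = v/R = 0.03851 m/day, D_R = D/R = 0.005489 m²/day.
v_R·t = 0.03851 × 906 = 34.89006 m; 2√(D_R t) = 4.460 m; argument = (32.8 − 34.89006)/4.460 = -0.4686.
C = C₀ × ½·erfc(-0.4686) = 2.29 × 0.7462 = 1.71 mg/L.

1.71 mg/L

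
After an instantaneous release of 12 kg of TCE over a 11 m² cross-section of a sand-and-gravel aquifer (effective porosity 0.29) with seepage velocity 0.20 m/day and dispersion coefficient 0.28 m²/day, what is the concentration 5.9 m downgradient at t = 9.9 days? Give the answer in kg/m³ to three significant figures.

For an instantaneous plane source, C(x,t) = M/(n_e·A·√(4πDt)) · exp(−(x−vt)²/(4Dt)), with n_e·A the pore (flow) area.
Plume center vt = 0.20 × 9.9 = 1.98 m, so the well at 5.9 m is 3.92 m downgradient of the peak.
√(4πDt) = 5.902 m, giving peak height M/(n_e·A·√(4πDt)) = 12/(0.29 × 11 × 5.902) = 0.6374 kg/m³.
(x−vt)²/(4Dt) = (3.92)²/(4 × 0.28 × 9.9) = 1.386; exp(−1.386) = 0.2501.
C = 0.6374 × 0.2501 = 0.159 kg/m³.

0.159 kg/m³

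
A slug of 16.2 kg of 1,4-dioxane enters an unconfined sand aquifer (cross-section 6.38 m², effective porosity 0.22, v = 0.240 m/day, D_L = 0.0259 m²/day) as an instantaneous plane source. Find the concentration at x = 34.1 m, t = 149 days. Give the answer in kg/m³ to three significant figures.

1.39 kg/m³

For an instantaneous plane source, C(x,t) = M/(n_e·A·√(4πDt)) · exp(−(x−vt)²/(4Dt)), with n_e·A the pore (flow) area.
Plume center vt = 0.240 × 149 = 35.76 m, so the well at 34.1 m is 1.66 m upgradient of the peak.
√(4πDt) = 6.964 m, giving peak height M/(n_e·A·√(4πDt)) = 16.2/(0.22 × 6.38 × 6.964) = 1.657 kg/m³.
(x−vt)²/(4Dt) = (-1.66)²/(4 × 0.0259 × 149) = 0.1785; exp(−0.1785) = 0.8365.
C = 1.657 × 0.8365 = 1.39 kg/m³.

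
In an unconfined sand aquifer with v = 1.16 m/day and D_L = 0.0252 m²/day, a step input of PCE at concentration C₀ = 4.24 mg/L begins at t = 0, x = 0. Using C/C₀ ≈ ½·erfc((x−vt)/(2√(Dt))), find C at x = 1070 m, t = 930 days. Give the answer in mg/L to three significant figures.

3.82 mg/L

For a continuous step input, C/C₀ ≈ ½·erfc((x−vt)/(2√(Dt))).
vt = 1.16 × 930 = 1078.8 m and 2√(Dt) = 2√(0.0252 × 930) = 9.682 m.
Argument (x−vt)/(2√(Dt)) = (1070 − 1078.8)/9.682 = -0.9089; ½·erfc(-0.9089) = 0.9007.
C = 4.24 × 0.9007 = 3.82 mg/L.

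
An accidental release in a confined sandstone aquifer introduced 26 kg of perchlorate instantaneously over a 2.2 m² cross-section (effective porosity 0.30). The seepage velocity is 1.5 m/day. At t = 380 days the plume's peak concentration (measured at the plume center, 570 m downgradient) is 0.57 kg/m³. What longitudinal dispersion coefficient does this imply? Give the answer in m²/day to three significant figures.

At the plume center C_max = M/(n_e·A·√(4πDt)), so D = M²/(4πt·(n_e·A·C_max)²).
n_e·A·C_max = 0.30 × 2.2 × 0.57 = 0.3762 kg/m.
D = 26²/(4π × 380 × 0.3762²) = 1.00 m²/day.

1.00 m²/day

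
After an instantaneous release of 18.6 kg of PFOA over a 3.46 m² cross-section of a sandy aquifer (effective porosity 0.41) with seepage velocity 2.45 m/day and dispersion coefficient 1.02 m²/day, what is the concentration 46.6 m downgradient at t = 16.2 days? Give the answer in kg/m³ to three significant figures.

For an instantaneous plane source, C(x,t) = M/(n_e·A·√(4πDt)) · exp(−(x−vt)²/(4Dt)), with n_e·A the pore (flow) area.
Plume center vt = 2.45 × 16.2 = 39.69 m, so the well at 46.6 m is 6.91 m downgradient of the peak.
√(4πDt) = 14.41 m, giving peak height M/(n_e·A·√(4πDt)) = 18.6/(0.41 × 3.46 × 14.41) = 0.9099 kg/m³.
(x−vt)²/(4Dt) = (6.91)²/(4 × 1.02 × 16.2) = 0.7224; exp(−0.7224) = 0.4856.
C = 0.9099 × 0.4856 = 0.442 kg/m³.

0.442 kg/m³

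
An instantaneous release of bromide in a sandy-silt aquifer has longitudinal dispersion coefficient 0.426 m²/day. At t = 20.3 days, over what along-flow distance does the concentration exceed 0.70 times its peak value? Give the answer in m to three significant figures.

7.03 m

The plume is Gaussian with σ = √(2Dt) = √(2 × 0.426 × 20.3) = 4.159 m.
C/C_peak = exp(−Δx²/(2σ²)) = 0.70 ⇒ Δx = σ·√(−2 ln 0.70) = 4.159 × 0.8446 = 3.513 m.
Width = 2Δx = 7.03 m.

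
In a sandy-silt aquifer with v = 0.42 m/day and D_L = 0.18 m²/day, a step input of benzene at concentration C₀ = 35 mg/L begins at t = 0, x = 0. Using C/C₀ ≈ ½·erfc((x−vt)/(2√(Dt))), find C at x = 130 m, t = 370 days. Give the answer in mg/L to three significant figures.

34.5 mg/L

For a continuous step input, C/C₀ ≈ ½·erfc((x−vt)/(2√(Dt))).
vt = 0.42 × 370 = 155.4 m and 2√(Dt) = 2√(0.18 × 370) = 16.32 m.
Argument (x−vt)/(2√(Dt)) = (130 − 155.4)/16.32 = -1.556; ½·erfc(-1.556) = 0.9861.
C = 35 × 0.9861 = 34.5 mg/L.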